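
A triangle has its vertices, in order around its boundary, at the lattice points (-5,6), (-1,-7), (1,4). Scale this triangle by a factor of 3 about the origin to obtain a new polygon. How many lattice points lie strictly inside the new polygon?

310

By the shoelace formula, twice the signed area is |[(-5)·(-7) − (-1)·6] + [(-1)·4 − 1·(-7)] + [1·6 − (-5)·4]| = 70, so the area is 35.
Along each edge there are gcd(|Δx|,|Δy|)+1 lattice points, so counting each shared vertex once the boundary has gcd(4,13) + gcd(2,11) + gcd(6,2) = 1+1+2 = 4.
Scaling by 3 multiplies the area by 3² = 9 (so the new area is 315) and multiplies the boundary lattice-point count by 3, giving 12.
By Pick's theorem, the interior count of the dilated polygon is 315 − 12/2 + 1 = 310.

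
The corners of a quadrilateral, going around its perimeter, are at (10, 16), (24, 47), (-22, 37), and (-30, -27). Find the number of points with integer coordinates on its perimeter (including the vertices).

Along each edge there are gcd(|Δx|,|Δy|)+1 lattice points, so counting each shared vertex once the boundary has gcd(14,31) + gcd(46,10) + gcd(8,64) + gcd(40,43) = 1+2+8+1 = 12.

12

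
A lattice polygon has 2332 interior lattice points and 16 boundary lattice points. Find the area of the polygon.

2339

Pick's theorem states A = I + B/2 − 1, so A = 2332 + 16/2 − 1 = 2339.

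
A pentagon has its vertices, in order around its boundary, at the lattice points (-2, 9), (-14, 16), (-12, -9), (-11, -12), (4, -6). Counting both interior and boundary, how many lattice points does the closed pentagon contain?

303

The shoelace formula gives twice the area as |((-2)·16 − (-14)·9) + ((-14)·(-9) − (-12)·16) + ((-12)·(-12) − (-11)·(-9)) + ((-11)·(-6) − 4·(-12)) + (4·9 − (-2)·(-6))| = 595, so the area is 595/2.
Along each edge there are gcd(|Δx|,|Δy|)+1 lattice points, so counting each shared vertex once the boundary has gcd(12,7) + gcd(2,25) + gcd(1,3) + gcd(15,6) + gcd(6,15) = 1+1+1+3+3 = 9.
Pick's theorem gives I = A − B/2 + 1 = 595/2 − 9/2 + 1 = 294, so the closed region contains I + B = 294 + 9 = 303 lattice points.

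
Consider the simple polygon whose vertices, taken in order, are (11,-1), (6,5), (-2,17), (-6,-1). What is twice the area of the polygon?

Using the shoelace formula, 2A = |(11·5 − 6·(-1)) + (6·17 − (-2)·5) + ((-2)·(-1) − (-6)·17) + ((-6)·(-1) − 11·(-1))| = 294, so the area is 147.

294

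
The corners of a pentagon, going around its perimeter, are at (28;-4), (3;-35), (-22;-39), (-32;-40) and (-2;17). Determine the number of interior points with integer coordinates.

The shoelace formula gives twice the area as |(28·(-35) − 3·(-4)) + (3·(-39) − (-22)·(-35)) + ((-22)·(-40) − (-32)·(-39)) + ((-32)·17 − (-2)·(-40)) + ((-2)·(-4) − 28·17)| = 3315, so the area is 1657.5.
Summing gcd(|Δx|,|Δy|) over the edges gives the boundary count: gcd(25,31) + gcd(25,4) + gcd(10,1) + gcd(30,57) + gcd(30,21) = 1+1+1+3+3 = 9.
By Pick's theorem A = I + B/2 − 1, so I = 1657.5 − 9/2 + 1 = 1654.

1654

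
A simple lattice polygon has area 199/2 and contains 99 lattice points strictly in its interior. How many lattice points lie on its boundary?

3

Pick's theorem gives A = I + B/2 − 1, so B = 2(A − I + 1) = 2(199/2 − 99 + 1) = 3.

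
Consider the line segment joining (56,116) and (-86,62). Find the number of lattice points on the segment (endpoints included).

The number of lattice points on a segment between lattice points is gcd(|Δx|,|Δy|) + 1 = gcd(142,54) + 1 = 2 + 1 = 3.

3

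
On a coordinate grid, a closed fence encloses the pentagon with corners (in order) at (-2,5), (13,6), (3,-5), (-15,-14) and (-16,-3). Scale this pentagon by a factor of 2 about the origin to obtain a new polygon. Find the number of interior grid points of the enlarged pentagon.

1071

By the shoelace formula, twice the signed area is |[(-2)·6 − 13·5] + [13·(-5) − 3·6] + [3·(-14) − (-15)·(-5)] + [(-15)·(-3) − (-16)·(-14)] + [(-16)·5 − (-2)·(-3)]| = 542, so the area is 271.
The number of boundary lattice points is Σ gcd(|Δx|,|Δy|) = gcd(15,1) + gcd(10,11) + gcd(18,9) + gcd(1,11) + gcd(14,8) = 1+1+9+1+2 = 14.
Scaling by 2 multiplies the area by 2² = 4 (so the new area is 1084) and multiplies the boundary lattice-point count by 2, giving 28.
By Pick's theorem, the interior count of the dilated polygon is 1084 − 28/2 + 1 = 1071.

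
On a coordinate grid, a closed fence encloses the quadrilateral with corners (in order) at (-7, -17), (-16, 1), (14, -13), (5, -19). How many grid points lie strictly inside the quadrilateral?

245

The shoelace formula gives twice the area as |((-7)·1 − (-16)·(-17)) + ((-16)·(-13) − 14·1) + (14·(-19) − 5·(-13)) + (5·(-17) − (-7)·(-19))| = 504, so the area is 252.
The number of boundary lattice points is Σ gcd(|Δx|,|Δy|) = gcd(9,18) + gcd(30,14) + gcd(9,6) + gcd(12,2) = 9+2+3+2 = 16.
By Pick's theorem A = I + B/2 − 1, so I = 252 − 16/2 + 1 = 245.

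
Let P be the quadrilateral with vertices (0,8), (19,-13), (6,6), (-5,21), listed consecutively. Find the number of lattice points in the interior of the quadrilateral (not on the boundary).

77

The shoelace formula gives twice the area as |[0·(-13) − 19·8] + [19·6 − 6·(-13)] + [6·21 − (-5)·6] + [(-5)·8 − 0·21]| = 156, so the area is 78.
The number of boundary lattice points is Σ gcd(|Δx|,|Δy|) = gcd(19,21) + gcd(13,19) + gcd(11,15) + gcd(5,13) = 1+1+1+1 = 4.
By Pick's theorem A = I + B/2 − 1, so I = 78 − 4/2 + 1 = 77.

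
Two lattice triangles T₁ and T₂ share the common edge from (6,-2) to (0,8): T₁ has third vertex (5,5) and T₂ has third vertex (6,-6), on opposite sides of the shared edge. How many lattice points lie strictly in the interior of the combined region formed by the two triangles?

25

The union is the simple quadrilateral with vertices (6,-2), (5,5), (0,8), (6,-6) in order.
By the shoelace formula, twice the signed area is |[6·5 − 5·(-2)] + [5·8 − 0·5] + [0·(-6) − 6·8] + [6·(-2) − 6·(-6)]| = 56, so the area is 28.
Summing gcd(|Δx|,|Δy|) over the edges gives the boundary count: gcd(1,7) + gcd(5,3) + gcd(6,14) + gcd(0,4) = 1+1+2+4 = 8.
By Pick's theorem I = A − B/2 + 1 = 28 − 8/2 + 1 = 25.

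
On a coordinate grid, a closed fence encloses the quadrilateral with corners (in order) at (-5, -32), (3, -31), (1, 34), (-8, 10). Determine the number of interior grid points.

The shoelace formula gives twice the area as |[(-5)·(-31) − 3·(-32)] + [3·34 − 1·(-31)] + [1·10 − (-8)·34] + [(-8)·(-32) − (-5)·10]| = 972, so the area is 486.
The number of boundary lattice points is Σ gcd(|Δx|,|Δy|) = gcd(8,1) + gcd(2,65) + gcd(9,24) + gcd(3,42) = 1+1+3+3 = 8.
Pick's theorem gives I = A − B/2 + 1 = 486 − 8/2 + 1 = 483.

483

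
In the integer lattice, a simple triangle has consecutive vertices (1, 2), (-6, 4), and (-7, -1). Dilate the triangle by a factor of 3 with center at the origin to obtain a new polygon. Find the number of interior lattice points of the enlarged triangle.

Using the shoelace formula, 2A = |(1·4 − (-6)·2) + ((-6)·(-1) − (-7)·4) + ((-7)·2 − 1·(-1))| = 37, so the area is 18.5.
The number of boundary lattice points is Σ gcd(|Δx|,|Δy|) = gcd(7,2) + gcd(1,5) + gcd(8,3) = 1+1+1 = 3.
Scaling by 3 multiplies the area by 3² = 9 (so the new area is 166.5) and multiplies the boundary lattice-point count by 3, giving 9.
By Pick's theorem, the interior count of the dilated polygon is 166.5 − 9/2 + 1 = 163.

163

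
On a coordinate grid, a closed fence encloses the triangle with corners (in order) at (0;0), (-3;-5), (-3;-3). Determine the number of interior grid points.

1

The shoelace formula gives twice the area as |(0·(-5) − (-3)·0) + ((-3)·(-3) − (-3)·(-5)) + ((-3)·0 − 0·(-3))| = 6, so the area is 3.
Along each edge there are gcd(|Δx|,|Δy|)+1 lattice points, so counting each shared vertex once the boundary has gcd(3,5) + gcd(0,2) + gcd(3,3) = 1+2+3 = 6.
By Pick's theorem A = I + B/2 − 1, so I = 3 − 6/2 + 1 = 1.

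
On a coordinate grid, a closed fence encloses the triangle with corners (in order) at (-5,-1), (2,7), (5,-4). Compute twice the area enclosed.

101

The shoelace formula gives twice the area as |[(-5)·7 − 2·(-1)] + [2·(-4) − 5·7] + [5·(-1) − (-5)·(-4)]| = 101, so the area is 50.5.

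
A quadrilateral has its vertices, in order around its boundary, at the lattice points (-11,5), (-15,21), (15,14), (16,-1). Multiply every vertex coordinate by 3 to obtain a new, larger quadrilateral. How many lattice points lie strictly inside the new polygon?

3817

Using the shoelace formula, 2A = |((-11)·21 − (-15)·5) + ((-15)·14 − 15·21) + (15·(-1) − 16·14) + (16·5 − (-11)·(-1))| = 851, so the area is 851/2.
Along each edge there are gcd(|Δx|,|Δy|)+1 lattice points, so counting each shared vertex once the boundary has gcd(4,16) + gcd(30,7) + gcd(1,15) + gcd(27,6) = 4+1+1+3 = 9.
Scaling by 3 multiplies the area by 3² = 9 (so the new area is 3829.5) and multiplies the boundary lattice-point count by 3, giving 27.
By Pick's theorem, the interior count of the dilated polygon is 3829.5 − 27/2 + 1 = 3817.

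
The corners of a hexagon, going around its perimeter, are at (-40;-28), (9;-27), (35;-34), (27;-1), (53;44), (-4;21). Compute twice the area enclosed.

6336

By the shoelace formula, twice the signed area is |((-40)·(-27) − 9·(-28)) + (9·(-34) − 35·(-27)) + (35·(-1) − 27·(-34)) + (27·44 − 53·(-1)) + (53·21 − (-4)·44) + ((-4)·(-28) − (-40)·21)| = 6336, so the area is 3168.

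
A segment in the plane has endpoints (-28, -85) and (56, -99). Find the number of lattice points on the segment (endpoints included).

15

The number of lattice points on a segment between lattice points is gcd(|Δx|,|Δy|) + 1 = gcd(84,14) + 1 = 14 + 1 = 15.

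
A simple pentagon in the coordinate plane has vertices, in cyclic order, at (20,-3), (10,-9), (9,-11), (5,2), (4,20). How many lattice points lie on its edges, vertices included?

Summing gcd(|Δx|,|Δy|) over the edges gives the boundary count: gcd(10,6) + gcd(1,2) + gcd(4,13) + gcd(1,18) + gcd(16,23) = 2+1+1+1+1 = 6.

6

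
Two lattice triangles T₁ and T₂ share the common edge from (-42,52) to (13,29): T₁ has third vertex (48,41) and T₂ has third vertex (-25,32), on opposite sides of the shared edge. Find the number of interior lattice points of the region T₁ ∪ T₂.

The union is the simple quadrilateral with vertices (-42,52), (48,41), (13,29), (-25,32) in order.
Using the shoelace formula, 2A = |[(-42)·41 − 48·52] + [48·29 − 13·41] + [13·32 − (-25)·29] + [(-25)·52 − (-42)·32]| = 2174, so the area is 1087.
The number of boundary lattice points is Σ gcd(|Δx|,|Δy|) = gcd(90,11) + gcd(35,12) + gcd(38,3) + gcd(17,20) = 1+1+1+1 = 4.
By Pick's theorem I = A − B/2 + 1 = 1087 − 4/2 + 1 = 1086.

1086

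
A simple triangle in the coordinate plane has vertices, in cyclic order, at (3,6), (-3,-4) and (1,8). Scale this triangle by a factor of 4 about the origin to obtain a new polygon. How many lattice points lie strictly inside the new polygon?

The shoelace formula gives twice the area as |[3·(-4) − (-3)·6] + [(-3)·8 − 1·(-4)] + [1·6 − 3·8]| = 32, so the area is 16.
The number of boundary lattice points is Σ gcd(|Δx|,|Δy|) = gcd(6,10) + gcd(4,12) + gcd(2,2) = 2+4+2 = 8.
Scaling by 4 multiplies the area by 4² = 16 (so the new area is 256) and multiplies the boundary lattice-point count by 4, giving 32.
By Pick's theorem, the interior count of the dilated polygon is 256 − 32/2 + 1 = 241.

241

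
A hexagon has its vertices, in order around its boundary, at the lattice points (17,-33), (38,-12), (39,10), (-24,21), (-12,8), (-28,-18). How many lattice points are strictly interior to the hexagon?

2324

Using the shoelace formula, 2A = |(17·(-12) − 38·(-33)) + (38·10 − 39·(-12)) + (39·21 − (-24)·10) + ((-24)·8 − (-12)·21) + ((-12)·(-18) − (-28)·8) + ((-28)·(-33) − 17·(-18))| = 4687, so the area is 2343.5.
Summing gcd(|Δx|,|Δy|) over the edges gives the boundary count: gcd(21,21) + gcd(1,22) + gcd(63,11) + gcd(12,13) + gcd(16,26) + gcd(45,15) = 21+1+1+1+2+15 = 41.
Pick's theorem gives I = A − B/2 + 1 = 2343.5 − 41/2 + 1 = 2324.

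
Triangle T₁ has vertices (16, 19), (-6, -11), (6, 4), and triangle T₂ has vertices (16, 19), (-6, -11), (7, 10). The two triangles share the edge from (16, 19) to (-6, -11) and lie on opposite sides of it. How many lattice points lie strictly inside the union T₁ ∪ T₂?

The union is the simple quadrilateral with vertices (16, 19), (6, 4), (-6, -11), (7, 10) in order.
The shoelace formula gives twice the area as |[16·4 − 6·19] + [6·(-11) − (-6)·4] + [(-6)·10 − 7·(-11)] + [7·19 − 16·10]| = 102, so the area is 51.
The number of boundary lattice points is Σ gcd(|Δx|,|Δy|) = gcd(10,15) + gcd(12,15) + gcd(13,21) + gcd(9,9) = 5+3+1+9 = 18.
By Pick's theorem I = A − B/2 + 1 = 51 − 18/2 + 1 = 43.

43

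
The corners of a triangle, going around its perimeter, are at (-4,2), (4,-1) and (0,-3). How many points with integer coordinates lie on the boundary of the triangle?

4

The number of boundary lattice points is Σ gcd(|Δx|,|Δy|) = gcd(8,3) + gcd(4,2) + gcd(4,5) = 1+2+1 = 4.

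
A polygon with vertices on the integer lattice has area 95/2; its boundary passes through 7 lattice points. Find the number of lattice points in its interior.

45

Pick's theorem A = I + B/2 − 1 rearranges to I = A − B/2 + 1 = 95/2 − 7/2 + 1 = 45.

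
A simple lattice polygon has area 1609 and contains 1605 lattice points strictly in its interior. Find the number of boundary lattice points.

Pick's theorem gives A = I + B/2 − 1, so B = 2(A − I + 1) = 2(1609 − 1605 + 1) = 10.

10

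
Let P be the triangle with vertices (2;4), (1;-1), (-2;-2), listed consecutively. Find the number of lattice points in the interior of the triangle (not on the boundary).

6

Using the shoelace formula, 2A = |[2·(-1) − 1·4] + [1·(-2) − (-2)·(-1)] + [(-2)·4 − 2·(-2)]| = 14, so the area is 7.
The number of boundary lattice points is Σ gcd(|Δx|,|Δy|) = gcd(1,5) + gcd(3,1) + gcd(4,6) = 1+1+2 = 4.
Pick's theorem gives I = A − B/2 + 1 = 7 − 4/2 + 1 = 6.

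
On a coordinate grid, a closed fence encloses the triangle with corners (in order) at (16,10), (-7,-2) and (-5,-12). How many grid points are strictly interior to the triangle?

126

By the shoelace formula, twice the signed area is |(16·(-2) − (-7)·10) + ((-7)·(-12) − (-5)·(-2)) + ((-5)·10 − 16·(-12))| = 254, so the area is 127.
Summing gcd(|Δx|,|Δy|) over the edges gives the boundary count: gcd(23,12) + gcd(2,10) + gcd(21,22) = 1+2+1 = 4.
By Pick's theorem A = I + B/2 − 1, so I = 127 − 4/2 + 1 = 126.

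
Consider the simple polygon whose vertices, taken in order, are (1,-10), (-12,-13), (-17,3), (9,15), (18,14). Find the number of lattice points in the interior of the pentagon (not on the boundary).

503

Using the shoelace formula, 2A = |[1·(-13) − (-12)·(-10)] + [(-12)·3 − (-17)·(-13)] + [(-17)·15 − 9·3] + [9·14 − 18·15] + [18·(-10) − 1·14]| = 1010, so the area is 505.
Along each edge there are gcd(|Δx|,|Δy|)+1 lattice points, so counting each shared vertex once the boundary has gcd(13,3) + gcd(5,16) + gcd(26,12) + gcd(9,1) + gcd(17,24) = 1+1+2+1+1 = 6.
By Pick's theorem A = I + B/2 − 1, so I = 505 − 6/2 + 1 = 503.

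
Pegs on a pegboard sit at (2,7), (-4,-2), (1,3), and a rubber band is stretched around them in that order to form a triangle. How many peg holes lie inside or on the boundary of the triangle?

By the shoelace formula, twice the signed area is |(2·(-2) − (-4)·7) + ((-4)·3 − 1·(-2)) + (1·7 − 2·3)| = 15, so the area is 15/2.
Summing gcd(|Δx|,|Δy|) over the edges gives the boundary count: gcd(6,9) + gcd(5,5) + gcd(1,4) = 3+5+1 = 9.
Pick's theorem gives I = A − B/2 + 1 = 15/2 − 9/2 + 1 = 4, so the closed region contains I + B = 4 + 9 = 13 lattice points.

13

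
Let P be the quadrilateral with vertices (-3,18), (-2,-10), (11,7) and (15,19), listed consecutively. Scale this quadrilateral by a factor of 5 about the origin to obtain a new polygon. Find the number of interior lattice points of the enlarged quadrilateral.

7396

Using the shoelace formula, 2A = |[(-3)·(-10) − (-2)·18] + [(-2)·7 − 11·(-10)] + [11·19 − 15·7] + [15·18 − (-3)·19]| = 593, so the area is 593/2.
Summing gcd(|Δx|,|Δy|) over the edges gives the boundary count: gcd(1,28) + gcd(13,17) + gcd(4,12) + gcd(18,1) = 1+1+4+1 = 7.
Scaling by 5 multiplies the area by 5² = 25 (so the new area is 14825/2) and multiplies the boundary lattice-point count by 5, giving 35.
By Pick's theorem, the interior count of the dilated polygon is 14825/2 − 35/2 + 1 = 7396.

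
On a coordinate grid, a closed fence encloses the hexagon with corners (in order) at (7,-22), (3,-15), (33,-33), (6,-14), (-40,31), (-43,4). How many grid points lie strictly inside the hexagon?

The shoelace formula gives twice the area as |(7·(-15) − 3·(-22)) + (3·(-33) − 33·(-15)) + (33·(-14) − 6·(-33)) + (6·31 − (-40)·(-14)) + ((-40)·4 − (-43)·31) + ((-43)·(-22) − 7·4)| = 1810, so the area is 905.
Summing gcd(|Δx|,|Δy|) over the edges gives the boundary count: gcd(4,7) + gcd(30,18) + gcd(27,19) + gcd(46,45) + gcd(3,27) + gcd(50,26) = 1+6+1+1+3+2 = 14.
Pick's theorem gives I = A − B/2 + 1 = 905 − 14/2 + 1 = 899.

899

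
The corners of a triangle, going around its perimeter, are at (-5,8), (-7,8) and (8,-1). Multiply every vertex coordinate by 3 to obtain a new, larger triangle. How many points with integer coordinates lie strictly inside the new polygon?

73

The shoelace formula gives twice the area as |[(-5)·8 − (-7)·8] + [(-7)·(-1) − 8·8] + [8·8 − (-5)·(-1)]| = 18, so the area is 9.
Along each edge there are gcd(|Δx|,|Δy|)+1 lattice points, so counting each shared vertex once the boundary has gcd(2,0) + gcd(15,9) + gcd(13,9) = 2+3+1 = 6.
Scaling by 3 multiplies the area by 3² = 9 (so the new area is 81) and multiplies the boundary lattice-point count by 3, giving 18.
By Pick's theorem, the interior count of the dilated polygon is 81 − 18/2 + 1 = 73.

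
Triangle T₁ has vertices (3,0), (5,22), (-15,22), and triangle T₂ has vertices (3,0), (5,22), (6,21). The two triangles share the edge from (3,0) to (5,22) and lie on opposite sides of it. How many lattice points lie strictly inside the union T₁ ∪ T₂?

The union is the simple quadrilateral with vertices (3,0), (-15,22), (5,22), (6,21) in order.
Using the shoelace formula, 2A = |(3·22 − (-15)·0) + ((-15)·22 − 5·22) + (5·21 − 6·22) + (6·0 − 3·21)| = 464, so the area is 232.
The number of boundary lattice points is Σ gcd(|Δx|,|Δy|) = gcd(18,22) + gcd(20,0) + gcd(1,1) + gcd(3,21) = 2+20+1+3 = 26.
By Pick's theorem I = A − B/2 + 1 = 232 − 26/2 + 1 = 220.

220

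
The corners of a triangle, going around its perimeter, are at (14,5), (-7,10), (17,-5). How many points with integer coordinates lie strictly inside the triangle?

96

By the shoelace formula, twice the signed area is |(14·10 − (-7)·5) + ((-7)·(-5) − 17·10) + (17·5 − 14·(-5))| = 195, so the area is 97.5.
Along each edge there are gcd(|Δx|,|Δy|)+1 lattice points, so counting each shared vertex once the boundary has gcd(21,5) + gcd(24,15) + gcd(3,10) = 1+3+1 = 5.
By Pick's theorem A = I + B/2 − 1, so I = 97.5 − 5/2 + 1 = 96.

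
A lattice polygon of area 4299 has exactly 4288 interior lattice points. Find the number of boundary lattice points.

Pick's theorem gives A = I + B/2 − 1, so B = 2(A − I + 1) = 2(4299 − 4288 + 1) = 24.

24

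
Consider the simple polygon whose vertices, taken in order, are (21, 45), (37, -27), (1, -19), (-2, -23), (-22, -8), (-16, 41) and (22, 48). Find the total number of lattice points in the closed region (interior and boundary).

3100

Using the shoelace formula, 2A = |[21·(-27) − 37·45] + [37·(-19) − 1·(-27)] + [1·(-23) − (-2)·(-19)] + [(-2)·(-8) − (-22)·(-23)] + [(-22)·41 − (-16)·(-8)] + [(-16)·48 − 22·41] + [22·45 − 21·48]| = 6177, so the area is 6177/2.
Summing gcd(|Δx|,|Δy|) over the edges gives the boundary count: gcd(16,72) + gcd(36,8) + gcd(3,4) + gcd(20,15) + gcd(6,49) + gcd(38,7) + gcd(1,3) = 8+4+1+5+1+1+1 = 21.
Pick's theorem gives I = A − B/2 + 1 = 6177/2 − 21/2 + 1 = 3079, so the closed region contains I + B = 3079 + 21 = 3100 lattice points.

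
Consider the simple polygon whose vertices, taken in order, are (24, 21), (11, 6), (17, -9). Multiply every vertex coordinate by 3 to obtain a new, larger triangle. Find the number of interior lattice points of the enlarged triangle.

By the shoelace formula, twice the signed area is |(24·6 − 11·21) + (11·(-9) − 17·6) + (17·21 − 24·(-9))| = 285, so the area is 285/2.
Along each edge there are gcd(|Δx|,|Δy|)+1 lattice points, so counting each shared vertex once the boundary has gcd(13,15) + gcd(6,15) + gcd(7,30) = 1+3+1 = 5.
Scaling by 3 multiplies the area by 3² = 9 (so the new area is 2565/2) and multiplies the boundary lattice-point count by 3, giving 15.
By Pick's theorem, the interior count of the dilated polygon is 2565/2 − 15/2 + 1 = 1276.

1276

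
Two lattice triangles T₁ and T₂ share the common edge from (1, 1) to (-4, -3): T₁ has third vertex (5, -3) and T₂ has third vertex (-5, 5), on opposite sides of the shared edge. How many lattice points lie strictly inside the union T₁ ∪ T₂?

33

The union is the simple quadrilateral with vertices (1, 1), (5, -3), (-4, -3), (-5, 5) in order.
Using the shoelace formula, 2A = |(1·(-3) − 5·1) + (5·(-3) − (-4)·(-3)) + ((-4)·5 − (-5)·(-3)) + ((-5)·1 − 1·5)| = 80, so the area is 40.
Summing gcd(|Δx|,|Δy|) over the edges gives the boundary count: gcd(4,4) + gcd(9,0) + gcd(1,8) + gcd(6,4) = 4+9+1+2 = 16.
By Pick's theorem I = A − B/2 + 1 = 40 − 16/2 + 1 = 33.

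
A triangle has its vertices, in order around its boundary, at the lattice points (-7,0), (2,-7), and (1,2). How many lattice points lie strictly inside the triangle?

The shoelace formula gives twice the area as |((-7)·(-7) − 2·0) + (2·2 − 1·(-7)) + (1·0 − (-7)·2)| = 74, so the area is 37.
The number of boundary lattice points is Σ gcd(|Δx|,|Δy|) = gcd(9,7) + gcd(1,9) + gcd(8,2) = 1+1+2 = 4.
Pick's theorem gives I = A − B/2 + 1 = 37 − 4/2 + 1 = 36.

36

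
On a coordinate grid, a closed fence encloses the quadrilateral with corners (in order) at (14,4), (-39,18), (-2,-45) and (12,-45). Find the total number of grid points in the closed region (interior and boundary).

The shoelace formula gives twice the area as |(14·18 − (-39)·4) + ((-39)·(-45) − (-2)·18) + ((-2)·(-45) − 12·(-45)) + (12·4 − 14·(-45))| = 3507, so the area is 3507/2.
The number of boundary lattice points is Σ gcd(|Δx|,|Δy|) = gcd(53,14) + gcd(37,63) + gcd(14,0) + gcd(2,49) = 1+1+14+1 = 17.
Pick's theorem gives I = A − B/2 + 1 = 3507/2 − 17/2 + 1 = 1746, so the closed region contains I + B = 1746 + 17 = 1763 lattice points.

1763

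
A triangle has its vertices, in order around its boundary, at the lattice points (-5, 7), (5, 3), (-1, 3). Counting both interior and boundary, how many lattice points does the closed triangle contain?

19

Using the shoelace formula, 2A = |[(-5)·3 − 5·7] + [5·3 − (-1)·3] + [(-1)·7 − (-5)·3]| = 24, so the area is 12.
Summing gcd(|Δx|,|Δy|) over the edges gives the boundary count: gcd(10,4) + gcd(6,0) + gcd(4,4) = 2+6+4 = 12.
Pick's theorem gives I = A − B/2 + 1 = 12 − 12/2 + 1 = 7, so the closed region contains I + B = 7 + 12 = 19 lattice points.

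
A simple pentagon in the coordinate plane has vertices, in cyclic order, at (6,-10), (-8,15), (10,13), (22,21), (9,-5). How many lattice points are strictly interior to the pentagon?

Using the shoelace formula, 2A = |[6·15 − (-8)·(-10)] + [(-8)·13 − 10·15] + [10·21 − 22·13] + [22·(-5) − 9·21] + [9·(-10) − 6·(-5)]| = 679, so the area is 339.5.
Along each edge there are gcd(|Δx|,|Δy|)+1 lattice points, so counting each shared vertex once the boundary has gcd(14,25) + gcd(18,2) + gcd(12,8) + gcd(13,26) + gcd(3,5) = 1+2+4+13+1 = 21.
Pick's theorem gives I = A − B/2 + 1 = 339.5 − 21/2 + 1 = 330.

330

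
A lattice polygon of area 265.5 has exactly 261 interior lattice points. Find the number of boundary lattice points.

11

Pick's theorem gives A = I + B/2 − 1, so B = 2(A − I + 1) = 2(265.5 − 261 + 1) = 11.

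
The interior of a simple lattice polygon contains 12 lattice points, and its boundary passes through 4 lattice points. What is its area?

13

Pick's theorem states A = I + B/2 − 1, so A = 12 + 4/2 − 1 = 13.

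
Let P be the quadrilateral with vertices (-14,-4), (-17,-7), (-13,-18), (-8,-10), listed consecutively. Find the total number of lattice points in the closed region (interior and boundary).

By the shoelace formula, twice the signed area is |((-14)·(-7) − (-17)·(-4)) + ((-17)·(-18) − (-13)·(-7)) + ((-13)·(-10) − (-8)·(-18)) + ((-8)·(-4) − (-14)·(-10))| = 123, so the area is 123/2.
Summing gcd(|Δx|,|Δy|) over the edges gives the boundary count: gcd(3,3) + gcd(4,11) + gcd(5,8) + gcd(6,6) = 3+1+1+6 = 11.
Pick's theorem gives I = A − B/2 + 1 = 123/2 − 11/2 + 1 = 57, so the closed region contains I + B = 57 + 11 = 68 lattice points.

68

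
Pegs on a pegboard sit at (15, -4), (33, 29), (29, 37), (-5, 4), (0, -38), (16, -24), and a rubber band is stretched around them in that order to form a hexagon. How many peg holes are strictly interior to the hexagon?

1166

By the shoelace formula, twice the signed area is |[15·29 − 33·(-4)] + [33·37 − 29·29] + [29·4 − (-5)·37] + [(-5)·(-38) − 0·4] + [0·(-24) − 16·(-38)] + [16·(-4) − 15·(-24)]| = 2342, so the area is 1171.
Summing gcd(|Δx|,|Δy|) over the edges gives the boundary count: gcd(18,33) + gcd(4,8) + gcd(34,33) + gcd(5,42) + gcd(16,14) + gcd(1,20) = 3+4+1+1+2+1 = 12.
By Pick's theorem A = I + B/2 − 1, so I = 1171 − 12/2 + 1 = 1166.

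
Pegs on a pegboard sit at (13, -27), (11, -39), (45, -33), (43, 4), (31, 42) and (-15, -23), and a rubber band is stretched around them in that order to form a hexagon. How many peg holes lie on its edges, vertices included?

12

Along each edge there are gcd(|Δx|,|Δy|)+1 lattice points, so counting each shared vertex once the boundary has gcd(2,12) + gcd(34,6) + gcd(2,37) + gcd(12,38) + gcd(46,65) + gcd(28,4) = 2+2+1+2+1+4 = 12.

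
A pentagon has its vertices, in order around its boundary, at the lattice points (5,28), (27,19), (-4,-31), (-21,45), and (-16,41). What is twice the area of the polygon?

3047

The shoelace formula gives twice the area as |(5·19 − 27·28) + (27·(-31) − (-4)·19) + ((-4)·45 − (-21)·(-31)) + ((-21)·41 − (-16)·45) + ((-16)·28 − 5·41)| = 3047, so the area is 1523.5.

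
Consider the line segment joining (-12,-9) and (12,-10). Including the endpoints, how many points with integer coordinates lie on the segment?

The number of lattice points on a segment between lattice points is gcd(|Δx|,|Δy|) + 1 = gcd(24,1) + 1 = 1 + 1 = 2.

2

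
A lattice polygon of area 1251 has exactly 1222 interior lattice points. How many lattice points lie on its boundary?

Pick's theorem gives A = I + B/2 − 1, so B = 2(A − I + 1) = 2(1251 − 1222 + 1) = 60.

60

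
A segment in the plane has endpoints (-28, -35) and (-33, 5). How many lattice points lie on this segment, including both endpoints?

6

The number of lattice points on a segment between lattice points is gcd(|Δx|,|Δy|) + 1 = gcd(5,40) + 1 = 5 + 1 = 6.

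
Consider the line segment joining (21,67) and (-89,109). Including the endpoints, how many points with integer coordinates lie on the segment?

3

The number of lattice points on a segment between lattice points is gcd(|Δx|,|Δy|) + 1 = gcd(110,42) + 1 = 2 + 1 = 3.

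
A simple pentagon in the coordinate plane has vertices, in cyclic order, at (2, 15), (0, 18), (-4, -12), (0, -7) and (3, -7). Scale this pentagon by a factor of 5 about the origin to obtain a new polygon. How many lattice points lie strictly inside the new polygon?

Using the shoelace formula, 2A = |(2·18 − 0·15) + (0·(-12) − (-4)·18) + ((-4)·(-7) − 0·(-12)) + (0·(-7) − 3·(-7)) + (3·15 − 2·(-7))| = 216, so the area is 108.
Along each edge there are gcd(|Δx|,|Δy|)+1 lattice points, so counting each shared vertex once the boundary has gcd(2,3) + gcd(4,30) + gcd(4,5) + gcd(3,0) + gcd(1,22) = 1+2+1+3+1 = 8.
Scaling by 5 multiplies the area by 5² = 25 (so the new area is 2700) and multiplies the boundary lattice-point count by 5, giving 40.
By Pick's theorem, the interior count of the dilated polygon is 2700 − 40/2 + 1 = 2681.

2681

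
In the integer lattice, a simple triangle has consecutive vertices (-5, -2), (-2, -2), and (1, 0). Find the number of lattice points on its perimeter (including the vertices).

6

Summing gcd(|Δx|,|Δy|) over the edges gives the boundary count: gcd(3,0) + gcd(3,2) + gcd(6,2) = 3+1+2 = 6.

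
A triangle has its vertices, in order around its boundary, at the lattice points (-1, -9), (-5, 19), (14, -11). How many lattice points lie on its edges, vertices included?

Along each edge there are gcd(|Δx|,|Δy|)+1 lattice points, so counting each shared vertex once the boundary has gcd(4,28) + gcd(19,30) + gcd(15,2) = 4+1+1 = 6.

6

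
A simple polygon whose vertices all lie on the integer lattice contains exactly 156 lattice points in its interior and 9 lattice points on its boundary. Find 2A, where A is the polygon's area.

319

Pick's theorem states A = I + B/2 − 1, so A = 156 + 9/2 − 1 = 319/2.
Hence 2A = 319.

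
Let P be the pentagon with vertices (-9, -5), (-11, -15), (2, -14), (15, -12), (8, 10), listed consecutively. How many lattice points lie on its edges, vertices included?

The number of boundary lattice points is Σ gcd(|Δx|,|Δy|) = gcd(2,10) + gcd(13,1) + gcd(13,2) + gcd(7,22) + gcd(17,15) = 2+1+1+1+1 = 6.

6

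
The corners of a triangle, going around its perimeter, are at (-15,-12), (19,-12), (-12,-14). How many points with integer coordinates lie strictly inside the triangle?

The shoelace formula gives twice the area as |[(-15)·(-12) − 19·(-12)] + [19·(-14) − (-12)·(-12)] + [(-12)·(-12) − (-15)·(-14)]| = 68, so the area is 34.
The number of boundary lattice points is Σ gcd(|Δx|,|Δy|) = gcd(34,0) + gcd(31,2) + gcd(3,2) = 34+1+1 = 36.
By Pick's theorem A = I + B/2 − 1, so I = 34 − 36/2 + 1 = 17.

17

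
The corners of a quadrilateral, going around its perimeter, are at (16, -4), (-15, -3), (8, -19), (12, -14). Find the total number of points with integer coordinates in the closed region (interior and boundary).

250

Using the shoelace formula, 2A = |(16·(-3) − (-15)·(-4)) + ((-15)·(-19) − 8·(-3)) + (8·(-14) − 12·(-19)) + (12·(-4) − 16·(-14))| = 493, so the area is 246.5.
Along each edge there are gcd(|Δx|,|Δy|)+1 lattice points, so counting each shared vertex once the boundary has gcd(31,1) + gcd(23,16) + gcd(4,5) + gcd(4,10) = 1+1+1+2 = 5.
Pick's theorem gives I = A − B/2 + 1 = 246.5 − 5/2 + 1 = 245, so the closed region contains I + B = 245 + 5 = 250 lattice points.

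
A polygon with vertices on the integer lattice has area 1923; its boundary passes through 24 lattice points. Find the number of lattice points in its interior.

From Pick's theorem, I = A − B/2 + 1 = 1923 − 24/2 + 1 = 1912.

1912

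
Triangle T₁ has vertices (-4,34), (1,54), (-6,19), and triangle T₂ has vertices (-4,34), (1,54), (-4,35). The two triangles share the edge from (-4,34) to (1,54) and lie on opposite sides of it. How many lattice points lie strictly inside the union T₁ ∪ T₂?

The union is the simple quadrilateral with vertices (-4,34), (-6,19), (1,54), (-4,35) in order.
The shoelace formula gives twice the area as |[(-4)·19 − (-6)·34] + [(-6)·54 − 1·19] + [1·35 − (-4)·54] + [(-4)·34 − (-4)·35]| = 40, so the area is 20.
Summing gcd(|Δx|,|Δy|) over the edges gives the boundary count: gcd(2,15) + gcd(7,35) + gcd(5,19) + gcd(0,1) = 1+7+1+1 = 10.
By Pick's theorem I = A − B/2 + 1 = 20 − 10/2 + 1 = 16.

16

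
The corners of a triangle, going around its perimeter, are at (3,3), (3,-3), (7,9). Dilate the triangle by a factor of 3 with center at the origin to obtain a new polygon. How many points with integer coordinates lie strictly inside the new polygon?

91

The shoelace formula gives twice the area as |(3·(-3) − 3·3) + (3·9 − 7·(-3)) + (7·3 − 3·9)| = 24, so the area is 12.
The number of boundary lattice points is Σ gcd(|Δx|,|Δy|) = gcd(0,6) + gcd(4,12) + gcd(4,6) = 6+4+2 = 12.
Scaling by 3 multiplies the area by 3² = 9 (so the new area is 108) and multiplies the boundary lattice-point count by 3, giving 36.
By Pick's theorem, the interior count of the dilated polygon is 108 − 36/2 + 1 = 91.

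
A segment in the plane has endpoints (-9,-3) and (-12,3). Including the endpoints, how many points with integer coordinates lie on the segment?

4

The number of lattice points on a segment between lattice points is gcd(|Δx|,|Δy|) + 1 = gcd(3,6) + 1 = 3 + 1 = 4.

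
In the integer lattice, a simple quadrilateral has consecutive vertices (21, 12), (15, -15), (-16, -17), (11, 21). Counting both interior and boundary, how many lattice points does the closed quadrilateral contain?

728

By the shoelace formula, twice the signed area is |[21·(-15) − 15·12] + [15·(-17) − (-16)·(-15)] + [(-16)·21 − 11·(-17)] + [11·12 − 21·21]| = 1448, so the area is 724.
The number of boundary lattice points is Σ gcd(|Δx|,|Δy|) = gcd(6,27) + gcd(31,2) + gcd(27,38) + gcd(10,9) = 3+1+1+1 = 6.
Pick's theorem gives I = A − B/2 + 1 = 724 − 6/2 + 1 = 722, so the closed region contains I + B = 722 + 6 = 728 lattice points.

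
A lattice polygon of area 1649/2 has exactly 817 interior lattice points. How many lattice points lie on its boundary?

Pick's theorem gives A = I + B/2 − 1, so B = 2(A − I + 1) = 2(1649/2 − 817 + 1) = 17.

17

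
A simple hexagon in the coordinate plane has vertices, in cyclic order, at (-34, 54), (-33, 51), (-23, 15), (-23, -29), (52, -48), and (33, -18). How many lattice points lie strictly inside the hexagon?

3060

The shoelace formula gives twice the area as |[(-34)·51 − (-33)·54] + [(-33)·15 − (-23)·51] + [(-23)·(-29) − (-23)·15] + [(-23)·(-48) − 52·(-29)] + [52·(-18) − 33·(-48)] + [33·54 − (-34)·(-18)]| = 6168, so the area is 3084.
The number of boundary lattice points is Σ gcd(|Δx|,|Δy|) = gcd(1,3) + gcd(10,36) + gcd(0,44) + gcd(75,19) + gcd(19,30) + gcd(67,72) = 1+2+44+1+1+1 = 50.
By Pick's theorem A = I + B/2 − 1, so I = 3084 − 50/2 + 1 = 3060.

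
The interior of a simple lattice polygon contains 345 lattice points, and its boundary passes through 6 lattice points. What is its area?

347

By Pick's theorem, A = I + B/2 − 1 = 345 + 6/2 − 1 = 347.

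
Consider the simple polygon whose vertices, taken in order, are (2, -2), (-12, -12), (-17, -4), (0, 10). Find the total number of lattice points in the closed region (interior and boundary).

By the shoelace formula, twice the signed area is |(2·(-12) − (-12)·(-2)) + ((-12)·(-4) − (-17)·(-12)) + ((-17)·10 − 0·(-4)) + (0·(-2) − 2·10)| = 394, so the area is 197.
The number of boundary lattice points is Σ gcd(|Δx|,|Δy|) = gcd(14,10) + gcd(5,8) + gcd(17,14) + gcd(2,12) = 2+1+1+2 = 6.
Pick's theorem gives I = A − B/2 + 1 = 197 − 6/2 + 1 = 195, so the closed region contains I + B = 195 + 6 = 201 lattice points.

201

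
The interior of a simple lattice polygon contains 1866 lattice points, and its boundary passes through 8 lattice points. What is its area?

1869

Pick's theorem states A = I + B/2 − 1, so A = 1866 + 8/2 − 1 = 1869.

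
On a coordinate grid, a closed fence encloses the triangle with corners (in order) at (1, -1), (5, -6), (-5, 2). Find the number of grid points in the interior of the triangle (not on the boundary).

7

By the shoelace formula, twice the signed area is |(1·(-6) − 5·(-1)) + (5·2 − (-5)·(-6)) + ((-5)·(-1) − 1·2)| = 18, so the area is 9.
The number of boundary lattice points is Σ gcd(|Δx|,|Δy|) = gcd(4,5) + gcd(10,8) + gcd(6,3) = 1+2+3 = 6.
Pick's theorem gives I = A − B/2 + 1 = 9 − 6/2 + 1 = 7.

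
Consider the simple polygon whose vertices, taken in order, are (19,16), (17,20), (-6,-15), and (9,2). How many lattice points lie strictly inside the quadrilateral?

The shoelace formula gives twice the area as |[19·20 − 17·16] + [17·(-15) − (-6)·20] + [(-6)·2 − 9·(-15)] + [9·16 − 19·2]| = 202, so the area is 101.
Summing gcd(|Δx|,|Δy|) over the edges gives the boundary count: gcd(2,4) + gcd(23,35) + gcd(15,17) + gcd(10,14) = 2+1+1+2 = 6.
Pick's theorem gives I = A − B/2 + 1 = 101 − 6/2 + 1 = 99.

99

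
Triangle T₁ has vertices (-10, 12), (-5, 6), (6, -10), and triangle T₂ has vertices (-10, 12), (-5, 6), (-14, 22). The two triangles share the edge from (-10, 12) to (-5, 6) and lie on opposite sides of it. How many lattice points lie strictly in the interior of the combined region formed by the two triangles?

The union is the simple quadrilateral with vertices (-10, 12), (6, -10), (-5, 6), (-14, 22) in order.
The shoelace formula gives twice the area as |[(-10)·(-10) − 6·12] + [6·6 − (-5)·(-10)] + [(-5)·22 − (-14)·6] + [(-14)·12 − (-10)·22]| = 40, so the area is 20.
The number of boundary lattice points is Σ gcd(|Δx|,|Δy|) = gcd(16,22) + gcd(11,16) + gcd(9,16) + gcd(4,10) = 2+1+1+2 = 6.
By Pick's theorem I = A − B/2 + 1 = 20 − 6/2 + 1 = 18.

18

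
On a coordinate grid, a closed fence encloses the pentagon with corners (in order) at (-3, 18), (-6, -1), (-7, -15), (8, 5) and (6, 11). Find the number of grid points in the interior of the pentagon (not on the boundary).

235

The shoelace formula gives twice the area as |((-3)·(-1) − (-6)·18) + ((-6)·(-15) − (-7)·(-1)) + ((-7)·5 − 8·(-15)) + (8·11 − 6·5) + (6·18 − (-3)·11)| = 478, so the area is 239.
Summing gcd(|Δx|,|Δy|) over the edges gives the boundary count: gcd(3,19) + gcd(1,14) + gcd(15,20) + gcd(2,6) + gcd(9,7) = 1+1+5+2+1 = 10.
By Pick's theorem A = I + B/2 − 1, so I = 239 − 10/2 + 1 = 235.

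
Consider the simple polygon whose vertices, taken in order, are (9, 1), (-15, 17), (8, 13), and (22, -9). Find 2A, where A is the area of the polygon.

The shoelace formula gives twice the area as |(9·17 − (-15)·1) + ((-15)·13 − 8·17) + (8·(-9) − 22·13) + (22·1 − 9·(-9))| = 418, so the area is 209.

418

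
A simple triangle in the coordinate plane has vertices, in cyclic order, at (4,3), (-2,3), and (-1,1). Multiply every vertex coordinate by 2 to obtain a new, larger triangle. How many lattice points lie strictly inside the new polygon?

Using the shoelace formula, 2A = |(4·3 − (-2)·3) + ((-2)·1 − (-1)·3) + ((-1)·3 − 4·1)| = 12, so the area is 6.
Summing gcd(|Δx|,|Δy|) over the edges gives the boundary count: gcd(6,0) + gcd(1,2) + gcd(5,2) = 6+1+1 = 8.
Scaling by 2 multiplies the area by 2² = 4 (so the new area is 24) and multiplies the boundary lattice-point count by 2, giving 16.
By Pick's theorem, the interior count of the dilated polygon is 24 − 16/2 + 1 = 17.

17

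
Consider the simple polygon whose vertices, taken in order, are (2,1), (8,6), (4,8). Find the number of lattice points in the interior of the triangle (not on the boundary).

By the shoelace formula, twice the signed area is |[2·6 − 8·1] + [8·8 − 4·6] + [4·1 − 2·8]| = 32, so the area is 16.
Along each edge there are gcd(|Δx|,|Δy|)+1 lattice points, so counting each shared vertex once the boundary has gcd(6,5) + gcd(4,2) + gcd(2,7) = 1+2+1 = 4.
Pick's theorem gives I = A − B/2 + 1 = 16 − 4/2 + 1 = 15.

15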